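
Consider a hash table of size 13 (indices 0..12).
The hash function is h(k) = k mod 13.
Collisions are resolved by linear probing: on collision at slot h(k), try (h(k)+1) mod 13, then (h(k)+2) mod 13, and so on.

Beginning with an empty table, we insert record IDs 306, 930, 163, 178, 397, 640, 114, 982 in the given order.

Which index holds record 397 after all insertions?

306: h=7 → slot 7
930: h=7, probe 7,8 → slot 8
163: h=7, probe 7,8,9 → slot 9
178: h=9, probe 9,10 → slot 10
397: h=7, probe 7,8,9,10,11 → slot 11
640: h=3 → slot 3
114: h=10, probe 10,11,12 → slot 12
982: h=7, probe 7,8,9,10,11,12,0 → slot 0
Table: [982, _, _, 640, _, _, _, 306, 930, 163, 178, 397, 114]

11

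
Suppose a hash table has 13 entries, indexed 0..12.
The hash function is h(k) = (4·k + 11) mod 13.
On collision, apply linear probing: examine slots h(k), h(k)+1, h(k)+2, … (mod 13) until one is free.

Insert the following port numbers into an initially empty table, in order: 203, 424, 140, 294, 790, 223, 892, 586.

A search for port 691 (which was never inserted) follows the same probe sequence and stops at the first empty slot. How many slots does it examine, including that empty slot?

Insert 203: h=4, slot 4 empty -> index 4.
Insert 424: h=4, slot 4 occupied -> index 5.
Insert 140: h=12, slot 12 empty -> index 12.
Insert 294: h=4, slots 4,5 occupied -> index 6.
Insert 790: h=12, slot 12 occupied -> index 0.
Insert 223: h=6, slot 6 occupied -> index 7.
Insert 892: h=4, slots 4,5,6,7 occupied -> index 8.
Insert 586: h=2, slot 2 empty -> index 2.
Table: [790, —, 586, —, 203, 424, 294, 223, 892, —, —, —, 140]
Lookup 691: h=6, probe 6,7,8,9 → slot 9 empty, not found.

4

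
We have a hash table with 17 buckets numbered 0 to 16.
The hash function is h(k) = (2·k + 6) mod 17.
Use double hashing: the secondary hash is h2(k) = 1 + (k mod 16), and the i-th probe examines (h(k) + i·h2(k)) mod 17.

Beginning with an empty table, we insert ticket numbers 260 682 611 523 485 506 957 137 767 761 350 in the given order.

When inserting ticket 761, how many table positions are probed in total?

260: h=16 -> slot 16
682: h=10 -> slot 10
611: h=4 -> slot 4
523: h=15 -> slot 15
485: h=7 -> slot 7
506: h=15, h2=11, probe 15,9 -> slot 9
957: h=16, h2=14, probe 16,13 -> slot 13
137: h=8 -> slot 8
767: h=10, h2=16, probe 10,9,8,7,6 -> slot 6
761: h=15, h2=10, probe 15,8,1 -> slot 1
350: h=9, h2=15, probe 9,7,5 -> slot 5
Table: [-, 761, -, -, 611, 350, 767, 485, 137, 506, 682, -, -, 957, -, 523, 260]

3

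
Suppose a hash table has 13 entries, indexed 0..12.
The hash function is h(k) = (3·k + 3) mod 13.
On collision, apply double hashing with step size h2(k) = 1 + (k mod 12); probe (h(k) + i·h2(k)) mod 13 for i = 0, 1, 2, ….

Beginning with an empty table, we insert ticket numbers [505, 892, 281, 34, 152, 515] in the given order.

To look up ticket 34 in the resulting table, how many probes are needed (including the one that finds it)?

2

505 hashes to 10; slot 10 is free => place at 10.
892 hashes to 1; slot 1 is free => place at 1.
281 hashes to 1, h2=6; 1 taken => place at 7.
34 hashes to 1, h2=11; 1 taken => place at 12.
152 hashes to 4; slot 4 is free => place at 4.
515 hashes to 1, h2=12; 1 taken => place at 0.
Table: [515, 892, —, —, 152, —, —, 281, —, —, 505, —, 34]
Lookup 34: h=1, h2=11, probe 1,12 → found at 12.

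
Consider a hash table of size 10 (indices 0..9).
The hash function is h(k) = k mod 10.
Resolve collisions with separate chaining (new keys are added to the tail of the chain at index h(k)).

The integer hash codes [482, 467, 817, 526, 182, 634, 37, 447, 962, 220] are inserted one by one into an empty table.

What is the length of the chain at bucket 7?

4

482 → bucket 2
467 → bucket 7
817 → bucket 7 (collision)
526 → bucket 6
182 → bucket 2 (collision)
634 → bucket 4
37 → bucket 7 (collision)
447 → bucket 7 (collision)
962 → bucket 2 (collision)
220 → bucket 0
Final buckets:
0: 220
1: _
2: 482 -> 182 -> 962
3: _
4: 634
5: _
6: 526
7: 467 -> 817 -> 37 -> 447
8: _
9: _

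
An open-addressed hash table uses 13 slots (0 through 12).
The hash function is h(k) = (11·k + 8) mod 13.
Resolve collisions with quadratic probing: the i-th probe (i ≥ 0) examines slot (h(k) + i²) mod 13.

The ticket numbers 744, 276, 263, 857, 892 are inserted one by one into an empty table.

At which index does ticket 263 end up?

Insert 744: h=2, slot 2 empty → index 2.
Insert 276: h=2, slot 2 occupied → index 3.
Insert 263: h=2, slots 2,3 occupied → index 6.
Insert 857: h=10, slot 10 empty → index 10.
Insert 892: h=5, slot 5 empty → index 5.
Table: [., ., 744, 276, ., 892, 263, ., ., ., 857, ., .]

6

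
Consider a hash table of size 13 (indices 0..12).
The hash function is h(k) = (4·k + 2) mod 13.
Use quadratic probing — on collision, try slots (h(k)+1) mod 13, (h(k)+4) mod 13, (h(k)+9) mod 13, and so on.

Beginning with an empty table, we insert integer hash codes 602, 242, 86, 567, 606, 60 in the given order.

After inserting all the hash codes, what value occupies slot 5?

602

602 hashes to 5; slot 5 is free -> place at 5.
242 hashes to 8; slot 8 is free -> place at 8.
86 hashes to 8; 8 taken -> place at 9.
567 hashes to 8; 8,9 taken -> place at 12.
606 hashes to 8; 8,9,12 taken -> place at 4.
60 hashes to 8; 8,9,12,4 taken -> place at 11.
Table: [., ., ., ., 606, 602, ., ., 242, 86, ., 60, 567]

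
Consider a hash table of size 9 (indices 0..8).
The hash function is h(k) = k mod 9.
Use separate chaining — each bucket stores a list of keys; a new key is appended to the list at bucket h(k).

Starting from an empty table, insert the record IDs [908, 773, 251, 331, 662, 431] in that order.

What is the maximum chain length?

4

908 -> bucket 8
773 -> bucket 8 (collision)
251 -> bucket 8 (collision)
331 -> bucket 7
662 -> bucket 5
431 -> bucket 8 (collision)
Final buckets:
0: ∅
1: ∅
2: ∅
3: ∅
4: ∅
5: 662
6: ∅
7: 331
8: 908 -> 773 -> 251 -> 431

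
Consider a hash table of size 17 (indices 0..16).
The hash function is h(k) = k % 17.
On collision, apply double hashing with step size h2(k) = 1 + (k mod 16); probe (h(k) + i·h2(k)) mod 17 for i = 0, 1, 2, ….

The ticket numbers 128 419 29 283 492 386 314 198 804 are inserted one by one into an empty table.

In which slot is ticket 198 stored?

Insert 128: h=9, slot 9 empty => index 9.
Insert 419: h=11, slot 11 empty => index 11.
Insert 29: h=12, slot 12 empty => index 12.
Insert 283: h=11, h2=12, slot 11 occupied => index 6.
Insert 492: h=16, slot 16 empty => index 16.
Insert 386: h=12, h2=3, slot 12 occupied => index 15.
Insert 314: h=8, slot 8 empty => index 8.
Insert 198: h=11, h2=7, slot 11 occupied => index 1.
Insert 804: h=5, slot 5 empty => index 5.
Table: [∅, 198, ∅, ∅, ∅, 804, 283, ∅, 314, 128, ∅, 419, 29, ∅, ∅, 386, 492]

1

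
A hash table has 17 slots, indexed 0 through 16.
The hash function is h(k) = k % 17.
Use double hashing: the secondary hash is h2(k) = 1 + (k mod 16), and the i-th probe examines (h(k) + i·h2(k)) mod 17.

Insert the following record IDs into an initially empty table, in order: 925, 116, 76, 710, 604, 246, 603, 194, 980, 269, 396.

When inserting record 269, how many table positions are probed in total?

4

925 hashes to 7; slot 7 is free → place at 7.
116 hashes to 14; slot 14 is free → place at 14.
76 hashes to 8; slot 8 is free → place at 8.
710 hashes to 13; slot 13 is free → place at 13.
604 hashes to 9; slot 9 is free → place at 9.
246 hashes to 8, h2=7; 8 taken → place at 15.
603 hashes to 8, h2=12; 8 taken → place at 3.
194 hashes to 7, h2=3; 7 taken → place at 10.
980 hashes to 11; slot 11 is free → place at 11.
269 hashes to 14, h2=14; 14,11,8 taken → place at 5.
396 hashes to 5, h2=13; 5 taken → place at 1.
Table: [_, 396, _, 603, _, 269, _, 925, 76, 604, 194, 980, _, 710, 116, 246, _]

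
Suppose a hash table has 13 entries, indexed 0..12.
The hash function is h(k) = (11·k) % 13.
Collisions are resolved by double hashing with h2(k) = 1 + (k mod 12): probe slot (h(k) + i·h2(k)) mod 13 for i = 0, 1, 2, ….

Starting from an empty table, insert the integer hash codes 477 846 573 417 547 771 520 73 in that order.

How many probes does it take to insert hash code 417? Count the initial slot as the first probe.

4

477: h=8 → slot 8
846: h=11 → slot 11
573: h=11, h2=10, probe 11,8,5 → slot 5
417: h=11, h2=10, probe 11,8,5,2 → slot 2
547: h=11, h2=8, probe 11,6 → slot 6
771: h=5, h2=4, probe 5,9 → slot 9
520: h=0 → slot 0
73: h=10 → slot 10
Table: [520, —, 417, —, —, 573, 547, —, 477, 771, 73, 846, —]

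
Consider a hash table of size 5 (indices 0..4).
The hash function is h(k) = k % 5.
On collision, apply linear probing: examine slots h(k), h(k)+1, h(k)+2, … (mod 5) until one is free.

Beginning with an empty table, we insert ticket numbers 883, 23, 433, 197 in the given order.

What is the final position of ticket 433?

0

883: h=3 => slot 3
23: h=3, probe 3,4 => slot 4
433: h=3, probe 3,4,0 => slot 0
197: h=2 => slot 2
Table: [433, ∅, 197, 883, 23]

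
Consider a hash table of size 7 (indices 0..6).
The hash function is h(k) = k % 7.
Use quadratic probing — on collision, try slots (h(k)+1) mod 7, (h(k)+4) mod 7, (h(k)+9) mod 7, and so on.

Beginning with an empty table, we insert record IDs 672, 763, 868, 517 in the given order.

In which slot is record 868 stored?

4

672 hashes to 0; slot 0 is free -> place at 0.
763 hashes to 0; 0 taken -> place at 1.
868 hashes to 0; 0,1 taken -> place at 4.
517 hashes to 6; slot 6 is free -> place at 6.
Table: [672, 763, —, —, 868, —, 517]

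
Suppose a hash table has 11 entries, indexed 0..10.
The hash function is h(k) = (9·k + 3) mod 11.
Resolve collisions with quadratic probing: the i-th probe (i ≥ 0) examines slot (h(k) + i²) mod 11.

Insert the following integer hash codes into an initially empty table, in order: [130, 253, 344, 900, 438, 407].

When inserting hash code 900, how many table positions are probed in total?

3

130 hashes to 7; slot 7 is free → place at 7.
253 hashes to 3; slot 3 is free → place at 3.
344 hashes to 8; slot 8 is free → place at 8.
900 hashes to 7; 7,8 taken → place at 0.
438 hashes to 7; 7,8,0 taken → place at 5.
407 hashes to 3; 3 taken → place at 4.
Table: [900, —, —, 253, 407, 438, —, 130, 344, —, —]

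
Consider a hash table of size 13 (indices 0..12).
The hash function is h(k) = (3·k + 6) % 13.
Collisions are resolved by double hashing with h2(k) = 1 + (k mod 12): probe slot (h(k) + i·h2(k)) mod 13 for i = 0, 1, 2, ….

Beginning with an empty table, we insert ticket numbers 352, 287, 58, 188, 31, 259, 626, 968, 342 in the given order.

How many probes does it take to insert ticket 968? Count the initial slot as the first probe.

6

352: h=9 → slot 9
287: h=9, h2=12, probe 9,8 → slot 8
58: h=11 → slot 11
188: h=11, h2=9, probe 11,7 → slot 7
31: h=8, h2=8, probe 8,3 → slot 3
259: h=3, h2=8, probe 3,11,6 → slot 6
626: h=12 → slot 12
968: h=11, h2=9, probe 11,7,3,12,8,4 → slot 4
342: h=5 → slot 5
Table: [-, -, -, 31, 968, 342, 259, 188, 287, 352, -, 58, 626]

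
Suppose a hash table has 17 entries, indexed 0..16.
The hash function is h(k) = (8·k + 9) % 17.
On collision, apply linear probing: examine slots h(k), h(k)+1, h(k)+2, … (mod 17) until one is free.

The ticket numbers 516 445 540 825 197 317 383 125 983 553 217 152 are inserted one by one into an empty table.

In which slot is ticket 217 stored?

0

516: h=6 → slot 6
445: h=16 → slot 16
540: h=11 → slot 11
825: h=13 → slot 13
197: h=4 → slot 4
317: h=12 → slot 12
383: h=13, probe 13,14 → slot 14
125: h=6, probe 6,7 → slot 7
983: h=2 → slot 2
553: h=13, probe 13,14,15 → slot 15
217: h=11, probe 11,12,13,14,15,16,0 → slot 0
152: h=1 → slot 1
Table: [217, 152, 983, -, 197, -, 516, 125, -, -, -, 540, 317, 825, 383, 553, 445]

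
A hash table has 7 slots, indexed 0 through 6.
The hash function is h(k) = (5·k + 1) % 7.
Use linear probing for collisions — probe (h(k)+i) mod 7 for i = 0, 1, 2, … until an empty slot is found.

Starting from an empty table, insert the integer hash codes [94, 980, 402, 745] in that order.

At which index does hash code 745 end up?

94: h=2 → slot 2
980: h=1 → slot 1
402: h=2, probe 2,3 → slot 3
745: h=2, probe 2,3,4 → slot 4
Table: [∅, 980, 94, 402, 745, ∅, ∅]

4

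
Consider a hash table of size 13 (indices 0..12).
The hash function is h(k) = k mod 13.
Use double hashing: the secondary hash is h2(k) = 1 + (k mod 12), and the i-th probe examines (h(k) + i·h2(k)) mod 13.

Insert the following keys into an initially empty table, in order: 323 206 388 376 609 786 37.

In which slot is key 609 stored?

323 hashes to 11; slot 11 is free → place at 11.
206 hashes to 11, h2=3; 11 taken → place at 1.
388 hashes to 11, h2=5; 11 taken → place at 3.
376 hashes to 12; slot 12 is free → place at 12.
609 hashes to 11, h2=10; 11 taken → place at 8.
786 hashes to 6; slot 6 is free → place at 6.
37 hashes to 11, h2=2; 11 taken → place at 0.
Table: [37, 206, _, 388, _, _, 786, _, 609, _, _, 323, 376]

8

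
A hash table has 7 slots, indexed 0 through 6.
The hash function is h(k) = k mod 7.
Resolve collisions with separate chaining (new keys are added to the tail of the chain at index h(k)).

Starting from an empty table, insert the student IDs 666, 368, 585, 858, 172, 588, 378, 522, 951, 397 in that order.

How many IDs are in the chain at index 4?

5

Insert 666: h=1, bucket 1 empty → new chain.
Insert 368: h=4, bucket 4 empty → new chain.
Insert 585: h=4, bucket 4 nonempty → append to chain.
Insert 858: h=4, bucket 4 nonempty → append to chain.
Insert 172: h=4, bucket 4 nonempty → append to chain.
Insert 588: h=0, bucket 0 empty → new chain.
Insert 378: h=0, bucket 0 nonempty → append to chain.
Insert 522: h=4, bucket 4 nonempty → append to chain.
Insert 951: h=6, bucket 6 empty → new chain.
Insert 397: h=5, bucket 5 empty → new chain.
Final buckets:
0: 588 -> 378
1: 666
2: ∅
3: ∅
4: 368 -> 585 -> 858 -> 172 -> 522
5: 397
6: 951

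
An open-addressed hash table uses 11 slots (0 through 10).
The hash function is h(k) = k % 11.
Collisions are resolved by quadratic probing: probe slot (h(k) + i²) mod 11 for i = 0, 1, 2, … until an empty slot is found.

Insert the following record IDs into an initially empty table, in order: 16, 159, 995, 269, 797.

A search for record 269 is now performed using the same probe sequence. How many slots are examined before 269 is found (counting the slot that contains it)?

Insert 16: h=5, slot 5 empty -> index 5.
Insert 159: h=5, slot 5 occupied -> index 6.
Insert 995: h=5, slots 5,6 occupied -> index 9.
Insert 269: h=5, slots 5,6,9 occupied -> index 3.
Insert 797: h=5, slots 5,6,9,3 occupied -> index 10.
Table: [—, —, —, 269, —, 16, 159, —, —, 995, 797]
Lookup 269: h=5, probe 5,6,9,3 → found at 3.

4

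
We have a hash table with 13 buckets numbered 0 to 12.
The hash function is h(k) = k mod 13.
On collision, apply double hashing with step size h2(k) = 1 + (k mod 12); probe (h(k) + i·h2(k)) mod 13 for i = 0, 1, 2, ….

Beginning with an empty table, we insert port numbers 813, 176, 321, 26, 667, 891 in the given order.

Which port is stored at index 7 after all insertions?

Insert 813: h=7, slot 7 empty -> index 7.
Insert 176: h=7, h2=9, slot 7 occupied -> index 3.
Insert 321: h=9, slot 9 empty -> index 9.
Insert 26: h=0, slot 0 empty -> index 0.
Insert 667: h=4, slot 4 empty -> index 4.
Insert 891: h=7, h2=4, slot 7 occupied -> index 11.
Table: [26, —, —, 176, 667, —, —, 813, —, 321, —, 891, —]

813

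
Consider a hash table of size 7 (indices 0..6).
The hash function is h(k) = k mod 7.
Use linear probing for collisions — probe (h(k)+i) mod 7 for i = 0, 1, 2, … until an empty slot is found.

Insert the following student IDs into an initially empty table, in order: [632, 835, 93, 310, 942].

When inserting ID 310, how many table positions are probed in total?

4

632 hashes to 2; slot 2 is free → place at 2.
835 hashes to 2; 2 taken → place at 3.
93 hashes to 2; 2,3 taken → place at 4.
310 hashes to 2; 2,3,4 taken → place at 5.
942 hashes to 4; 4,5 taken → place at 6.
Table: [—, —, 632, 835, 93, 310, 942]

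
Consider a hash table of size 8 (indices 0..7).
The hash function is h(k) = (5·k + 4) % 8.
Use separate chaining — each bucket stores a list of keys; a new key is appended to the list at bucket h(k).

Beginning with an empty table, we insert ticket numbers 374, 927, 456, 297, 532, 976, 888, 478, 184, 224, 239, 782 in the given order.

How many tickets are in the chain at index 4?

5

Insert 374: h=2, bucket 2 empty → new chain.
Insert 927: h=7, bucket 7 empty → new chain.
Insert 456: h=4, bucket 4 empty → new chain.
Insert 297: h=1, bucket 1 empty → new chain.
Insert 532: h=0, bucket 0 empty → new chain.
Insert 976: h=4, bucket 4 nonempty → append to chain.
Insert 888: h=4, bucket 4 nonempty → append to chain.
Insert 478: h=2, bucket 2 nonempty → append to chain.
Insert 184: h=4, bucket 4 nonempty → append to chain.
Insert 224: h=4, bucket 4 nonempty → append to chain.
Insert 239: h=7, bucket 7 nonempty → append to chain.
Insert 782: h=2, bucket 2 nonempty → append to chain.
Final buckets:
0: 532
1: 297
2: 374 -> 478 -> 782
3: ∅
4: 456 -> 976 -> 888 -> 184 -> 224
5: ∅
6: ∅
7: 927 -> 239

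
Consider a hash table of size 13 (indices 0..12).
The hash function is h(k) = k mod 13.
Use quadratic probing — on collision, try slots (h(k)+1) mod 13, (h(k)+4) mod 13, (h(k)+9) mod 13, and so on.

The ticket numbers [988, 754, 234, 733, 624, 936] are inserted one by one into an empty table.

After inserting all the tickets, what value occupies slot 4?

Insert 988: h=0, slot 0 empty -> index 0.
Insert 754: h=0, slot 0 occupied -> index 1.
Insert 234: h=0, slots 0,1 occupied -> index 4.
Insert 733: h=5, slot 5 empty -> index 5.
Insert 624: h=0, slots 0,1,4 occupied -> index 9.
Insert 936: h=0, slots 0,1,4,9 occupied -> index 3.
Table: [988, 754, _, 936, 234, 733, _, _, _, 624, _, _, _]

234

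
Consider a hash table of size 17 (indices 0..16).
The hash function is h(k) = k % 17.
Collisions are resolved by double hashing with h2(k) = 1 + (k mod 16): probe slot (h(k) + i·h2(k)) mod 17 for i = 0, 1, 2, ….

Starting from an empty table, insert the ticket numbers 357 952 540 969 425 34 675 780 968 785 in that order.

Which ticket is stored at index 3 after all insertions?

425

357: h=0 -> slot 0
952: h=0, h2=9, probe 0,9 -> slot 9
540: h=13 -> slot 13
969: h=0, h2=10, probe 0,10 -> slot 10
425: h=0, h2=10, probe 0,10,3 -> slot 3
34: h=0, h2=3, probe 0,3,6 -> slot 6
675: h=12 -> slot 12
780: h=15 -> slot 15
968: h=16 -> slot 16
785: h=3, h2=2, probe 3,5 -> slot 5
Table: [357, ., ., 425, ., 785, 34, ., ., 952, 969, ., 675, 540, ., 780, 968]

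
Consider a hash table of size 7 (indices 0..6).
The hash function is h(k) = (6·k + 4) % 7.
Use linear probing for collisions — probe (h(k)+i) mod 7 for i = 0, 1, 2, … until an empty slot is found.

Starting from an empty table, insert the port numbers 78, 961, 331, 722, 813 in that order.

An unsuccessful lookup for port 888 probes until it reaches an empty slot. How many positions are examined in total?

3

78 hashes to 3; slot 3 is free => place at 3.
961 hashes to 2; slot 2 is free => place at 2.
331 hashes to 2; 2,3 taken => place at 4.
722 hashes to 3; 3,4 taken => place at 5.
813 hashes to 3; 3,4,5 taken => place at 6.
Table: [_, _, 961, 78, 331, 722, 813]
Lookup 888: h=5, probe 5,6,0 → slot 0 empty, not found.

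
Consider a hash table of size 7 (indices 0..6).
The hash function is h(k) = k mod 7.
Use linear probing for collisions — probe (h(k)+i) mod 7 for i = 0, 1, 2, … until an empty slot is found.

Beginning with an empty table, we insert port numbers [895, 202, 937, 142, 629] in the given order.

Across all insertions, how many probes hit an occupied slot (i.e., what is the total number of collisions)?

895 hashes to 6; slot 6 is free → place at 6.
202 hashes to 6; 6 taken → place at 0.
937 hashes to 6; 6,0 taken → place at 1.
142 hashes to 2; slot 2 is free → place at 2.
629 hashes to 6; 6,0,1,2 taken → place at 3.
Table: [202, 937, 142, 629, _, _, 895]

7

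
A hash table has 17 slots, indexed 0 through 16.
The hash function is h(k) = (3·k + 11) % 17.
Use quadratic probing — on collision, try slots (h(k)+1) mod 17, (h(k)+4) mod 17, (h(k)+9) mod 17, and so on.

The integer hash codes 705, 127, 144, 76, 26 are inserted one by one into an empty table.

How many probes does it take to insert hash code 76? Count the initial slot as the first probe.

4

705: h=1 -> slot 1
127: h=1, probe 1,2 -> slot 2
144: h=1, probe 1,2,5 -> slot 5
76: h=1, probe 1,2,5,10 -> slot 10
26: h=4 -> slot 4
Table: [∅, 705, 127, ∅, 26, 144, ∅, ∅, ∅, ∅, 76, ∅, ∅, ∅, ∅, ∅, ∅]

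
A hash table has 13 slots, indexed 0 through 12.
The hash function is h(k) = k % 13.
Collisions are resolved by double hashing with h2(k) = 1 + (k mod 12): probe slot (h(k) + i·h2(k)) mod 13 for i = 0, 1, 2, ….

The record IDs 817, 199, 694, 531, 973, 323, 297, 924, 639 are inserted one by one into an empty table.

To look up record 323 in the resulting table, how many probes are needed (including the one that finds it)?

2

817 hashes to 11; slot 11 is free -> place at 11.
199 hashes to 4; slot 4 is free -> place at 4.
694 hashes to 5; slot 5 is free -> place at 5.
531 hashes to 11, h2=4; 11 taken -> place at 2.
973 hashes to 11, h2=2; 11 taken -> place at 0.
323 hashes to 11, h2=12; 11 taken -> place at 10.
297 hashes to 11, h2=10; 11 taken -> place at 8.
924 hashes to 1; slot 1 is free -> place at 1.
639 hashes to 2, h2=4; 2 taken -> place at 6.
Table: [973, 924, 531, -, 199, 694, 639, -, 297, -, 323, 817, -]
Lookup 323: h=11, h2=12, probe 11,10 → found at 10.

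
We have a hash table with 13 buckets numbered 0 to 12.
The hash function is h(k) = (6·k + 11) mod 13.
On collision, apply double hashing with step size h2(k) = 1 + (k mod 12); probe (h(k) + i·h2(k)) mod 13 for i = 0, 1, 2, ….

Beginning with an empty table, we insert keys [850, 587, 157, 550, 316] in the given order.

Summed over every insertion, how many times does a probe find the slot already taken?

Insert 850: h=2, slot 2 empty => index 2.
Insert 587: h=10, slot 10 empty => index 10.
Insert 157: h=4, slot 4 empty => index 4.
Insert 550: h=9, slot 9 empty => index 9.
Insert 316: h=9, h2=5, slot 9 occupied => index 1.
Table: [_, 316, 850, _, 157, _, _, _, _, 550, 587, _, _]

1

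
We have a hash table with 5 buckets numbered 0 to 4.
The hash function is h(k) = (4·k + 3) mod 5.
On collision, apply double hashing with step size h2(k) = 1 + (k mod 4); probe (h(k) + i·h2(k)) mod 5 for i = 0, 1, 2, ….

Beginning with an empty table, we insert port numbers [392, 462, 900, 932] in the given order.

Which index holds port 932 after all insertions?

392: h=1 → slot 1
462: h=1, h2=3, probe 1,4 → slot 4
900: h=3 → slot 3
932: h=1, h2=1, probe 1,2 → slot 2
Table: [_, 392, 932, 900, 462]

2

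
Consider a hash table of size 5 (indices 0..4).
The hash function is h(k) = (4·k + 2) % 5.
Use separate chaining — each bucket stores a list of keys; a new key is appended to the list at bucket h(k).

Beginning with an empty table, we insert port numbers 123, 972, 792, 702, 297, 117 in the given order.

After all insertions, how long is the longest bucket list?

5

123 → bucket 4
972 → bucket 0
792 → bucket 0 (collision)
702 → bucket 0 (collision)
297 → bucket 0 (collision)
117 → bucket 0 (collision)
Final buckets:
0: 972 -> 792 -> 702 -> 297 -> 117
1: .
2: .
3: .
4: 123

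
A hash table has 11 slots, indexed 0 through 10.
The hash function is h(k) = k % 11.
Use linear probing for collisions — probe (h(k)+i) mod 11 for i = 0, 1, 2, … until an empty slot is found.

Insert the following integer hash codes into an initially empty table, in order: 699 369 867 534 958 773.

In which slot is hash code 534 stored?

8

699: h=6 → slot 6
369: h=6, probe 6,7 → slot 7
867: h=9 → slot 9
534: h=6, probe 6,7,8 → slot 8
958: h=1 → slot 1
773: h=3 → slot 3
Table: [-, 958, -, 773, -, -, 699, 369, 534, 867, -]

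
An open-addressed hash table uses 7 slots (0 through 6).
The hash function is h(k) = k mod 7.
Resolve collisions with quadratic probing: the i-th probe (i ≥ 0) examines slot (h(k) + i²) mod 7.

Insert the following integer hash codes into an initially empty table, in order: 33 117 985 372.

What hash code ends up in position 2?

985

33: h=5 → slot 5
117: h=5, probe 5,6 → slot 6
985: h=5, probe 5,6,2 → slot 2
372: h=1 → slot 1
Table: [∅, 372, 985, ∅, ∅, 33, 117]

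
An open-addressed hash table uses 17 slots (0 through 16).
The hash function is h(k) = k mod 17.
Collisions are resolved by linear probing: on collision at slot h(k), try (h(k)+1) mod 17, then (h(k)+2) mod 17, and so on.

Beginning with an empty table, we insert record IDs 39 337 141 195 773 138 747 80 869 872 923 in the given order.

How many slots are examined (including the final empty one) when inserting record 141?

2

39 hashes to 5; slot 5 is free → place at 5.
337 hashes to 14; slot 14 is free → place at 14.
141 hashes to 5; 5 taken → place at 6.
195 hashes to 8; slot 8 is free → place at 8.
773 hashes to 8; 8 taken → place at 9.
138 hashes to 2; slot 2 is free → place at 2.
747 hashes to 16; slot 16 is free → place at 16.
80 hashes to 12; slot 12 is free → place at 12.
869 hashes to 2; 2 taken → place at 3.
872 hashes to 5; 5,6 taken → place at 7.
923 hashes to 5; 5,6,7,8,9 taken → place at 10.
Table: [—, —, 138, 869, —, 39, 141, 872, 195, 773, 923, —, 80, —, 337, —, 747]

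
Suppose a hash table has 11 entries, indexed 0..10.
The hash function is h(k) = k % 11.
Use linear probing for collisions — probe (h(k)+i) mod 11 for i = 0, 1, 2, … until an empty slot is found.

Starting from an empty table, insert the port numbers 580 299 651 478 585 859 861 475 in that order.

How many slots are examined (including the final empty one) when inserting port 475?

Insert 580: h=8, slot 8 empty -> index 8.
Insert 299: h=2, slot 2 empty -> index 2.
Insert 651: h=2, slot 2 occupied -> index 3.
Insert 478: h=5, slot 5 empty -> index 5.
Insert 585: h=2, slots 2,3 occupied -> index 4.
Insert 859: h=1, slot 1 empty -> index 1.
Insert 861: h=3, slots 3,4,5 occupied -> index 6.
Insert 475: h=2, slots 2,3,4,5,6 occupied -> index 7.
Table: [-, 859, 299, 651, 585, 478, 861, 475, 580, -, -]

6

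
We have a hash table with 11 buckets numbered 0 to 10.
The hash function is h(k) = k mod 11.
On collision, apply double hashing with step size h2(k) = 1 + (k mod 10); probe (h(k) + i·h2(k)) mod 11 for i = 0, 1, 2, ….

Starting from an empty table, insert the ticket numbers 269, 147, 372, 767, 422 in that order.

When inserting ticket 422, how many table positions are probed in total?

2

Insert 269: h=5, slot 5 empty => index 5.
Insert 147: h=4, slot 4 empty => index 4.
Insert 372: h=9, slot 9 empty => index 9.
Insert 767: h=8, slot 8 empty => index 8.
Insert 422: h=4, h2=3, slot 4 occupied => index 7.
Table: [—, —, —, —, 147, 269, —, 422, 767, 372, —]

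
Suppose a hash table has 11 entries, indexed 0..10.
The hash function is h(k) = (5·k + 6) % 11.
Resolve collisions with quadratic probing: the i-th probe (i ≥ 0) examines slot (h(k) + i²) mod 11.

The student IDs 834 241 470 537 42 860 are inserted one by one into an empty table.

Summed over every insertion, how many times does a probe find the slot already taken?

3

834 hashes to 7; slot 7 is free → place at 7.
241 hashes to 1; slot 1 is free → place at 1.
470 hashes to 2; slot 2 is free → place at 2.
537 hashes to 7; 7 taken → place at 8.
42 hashes to 7; 7,8 taken → place at 0.
860 hashes to 5; slot 5 is free → place at 5.
Table: [42, 241, 470, -, -, 860, -, 834, 537, -, -]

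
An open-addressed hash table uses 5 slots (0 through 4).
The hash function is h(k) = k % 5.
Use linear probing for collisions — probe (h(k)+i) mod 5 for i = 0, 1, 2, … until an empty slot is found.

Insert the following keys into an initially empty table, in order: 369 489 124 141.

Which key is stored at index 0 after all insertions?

489

369: h=4 => slot 4
489: h=4, probe 4,0 => slot 0
124: h=4, probe 4,0,1 => slot 1
141: h=1, probe 1,2 => slot 2
Table: [489, 124, 141, _, 369]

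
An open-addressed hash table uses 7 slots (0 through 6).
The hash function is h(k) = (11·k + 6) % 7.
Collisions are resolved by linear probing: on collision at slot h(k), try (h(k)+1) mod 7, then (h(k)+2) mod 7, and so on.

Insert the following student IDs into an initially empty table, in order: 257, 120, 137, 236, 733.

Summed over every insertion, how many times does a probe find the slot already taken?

3

Insert 257: h=5, slot 5 empty → index 5.
Insert 120: h=3, slot 3 empty → index 3.
Insert 137: h=1, slot 1 empty → index 1.
Insert 236: h=5, slot 5 occupied → index 6.
Insert 733: h=5, slots 5,6 occupied → index 0.
Table: [733, 137, ., 120, ., 257, 236]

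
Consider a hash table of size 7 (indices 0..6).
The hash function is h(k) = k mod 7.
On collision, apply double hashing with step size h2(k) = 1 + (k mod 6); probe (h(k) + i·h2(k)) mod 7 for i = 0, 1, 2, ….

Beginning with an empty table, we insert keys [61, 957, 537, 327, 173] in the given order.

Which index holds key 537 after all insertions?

6

61: h=5 => slot 5
957: h=5, h2=4, probe 5,2 => slot 2
537: h=5, h2=4, probe 5,2,6 => slot 6
327: h=5, h2=4, probe 5,2,6,3 => slot 3
173: h=5, h2=6, probe 5,4 => slot 4
Table: [., ., 957, 327, 173, 61, 537]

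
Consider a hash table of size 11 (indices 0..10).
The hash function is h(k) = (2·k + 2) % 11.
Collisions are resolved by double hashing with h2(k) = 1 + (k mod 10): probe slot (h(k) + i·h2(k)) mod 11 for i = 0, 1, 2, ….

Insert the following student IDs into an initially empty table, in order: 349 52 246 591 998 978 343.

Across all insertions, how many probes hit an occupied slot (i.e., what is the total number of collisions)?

6

Insert 349: h=7, slot 7 empty → index 7.
Insert 52: h=7, h2=3, slot 7 occupied → index 10.
Insert 246: h=10, h2=7, slot 10 occupied → index 6.
Insert 591: h=7, h2=2, slot 7 occupied → index 9.
Insert 998: h=7, h2=9, slot 7 occupied → index 5.
Insert 978: h=0, slot 0 empty → index 0.
Insert 343: h=6, h2=4, slots 6,10 occupied → index 3.
Table: [978, -, -, 343, -, 998, 246, 349, -, 591, 52]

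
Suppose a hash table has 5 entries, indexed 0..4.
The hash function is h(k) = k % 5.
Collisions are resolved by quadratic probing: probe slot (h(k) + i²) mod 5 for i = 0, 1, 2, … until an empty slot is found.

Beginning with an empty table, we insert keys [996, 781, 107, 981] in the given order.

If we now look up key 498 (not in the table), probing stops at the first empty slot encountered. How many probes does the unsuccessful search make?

996 hashes to 1; slot 1 is free -> place at 1.
781 hashes to 1; 1 taken -> place at 2.
107 hashes to 2; 2 taken -> place at 3.
981 hashes to 1; 1,2 taken -> place at 0.
Table: [981, 996, 781, 107, -]
Lookup 498: h=3, probe 3,4 → slot 4 empty, not found.

2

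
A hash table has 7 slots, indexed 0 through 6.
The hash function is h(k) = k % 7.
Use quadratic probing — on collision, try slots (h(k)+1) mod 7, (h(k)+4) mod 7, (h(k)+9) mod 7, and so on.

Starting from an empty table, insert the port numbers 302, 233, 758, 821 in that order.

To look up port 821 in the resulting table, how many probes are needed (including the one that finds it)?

3

302 hashes to 1; slot 1 is free → place at 1.
233 hashes to 2; slot 2 is free → place at 2.
758 hashes to 2; 2 taken → place at 3.
821 hashes to 2; 2,3 taken → place at 6.
Table: [∅, 302, 233, 758, ∅, ∅, 821]
Lookup 821: h=2, probe 2,3,6 → found at 6.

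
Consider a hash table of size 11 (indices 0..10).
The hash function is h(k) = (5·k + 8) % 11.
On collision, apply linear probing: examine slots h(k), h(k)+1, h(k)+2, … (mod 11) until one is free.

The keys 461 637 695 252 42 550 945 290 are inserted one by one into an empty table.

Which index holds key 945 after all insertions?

6

Insert 461: h=3, slot 3 empty -> index 3.
Insert 637: h=3, slot 3 occupied -> index 4.
Insert 695: h=7, slot 7 empty -> index 7.
Insert 252: h=3, slots 3,4 occupied -> index 5.
Insert 42: h=9, slot 9 empty -> index 9.
Insert 550: h=8, slot 8 empty -> index 8.
Insert 945: h=3, slots 3,4,5 occupied -> index 6.
Insert 290: h=6, slots 6,7,8,9 occupied -> index 10.
Table: [., ., ., 461, 637, 252, 945, 695, 550, 42, 290]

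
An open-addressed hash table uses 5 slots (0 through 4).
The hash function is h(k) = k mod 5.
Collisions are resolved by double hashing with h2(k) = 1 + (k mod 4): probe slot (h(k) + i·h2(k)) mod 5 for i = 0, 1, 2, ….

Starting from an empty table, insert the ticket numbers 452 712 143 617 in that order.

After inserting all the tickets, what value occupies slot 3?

712

452: h=2 => slot 2
712: h=2, h2=1, probe 2,3 => slot 3
143: h=3, h2=4, probe 3,2,1 => slot 1
617: h=2, h2=2, probe 2,4 => slot 4
Table: [., 143, 452, 712, 617]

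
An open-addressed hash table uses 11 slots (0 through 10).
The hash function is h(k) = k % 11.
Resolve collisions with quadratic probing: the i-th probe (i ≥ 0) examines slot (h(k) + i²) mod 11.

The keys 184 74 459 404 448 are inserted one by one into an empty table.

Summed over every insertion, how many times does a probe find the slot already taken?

10

184 hashes to 8; slot 8 is free -> place at 8.
74 hashes to 8; 8 taken -> place at 9.
459 hashes to 8; 8,9 taken -> place at 1.
404 hashes to 8; 8,9,1 taken -> place at 6.
448 hashes to 8; 8,9,1,6 taken -> place at 2.
Table: [_, 459, 448, _, _, _, 404, _, 184, 74, _]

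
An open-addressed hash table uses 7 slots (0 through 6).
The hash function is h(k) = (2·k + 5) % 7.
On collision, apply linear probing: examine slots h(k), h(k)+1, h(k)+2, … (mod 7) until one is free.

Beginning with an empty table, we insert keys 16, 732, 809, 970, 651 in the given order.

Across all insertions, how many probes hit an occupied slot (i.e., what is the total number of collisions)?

3

16 hashes to 2; slot 2 is free → place at 2.
732 hashes to 6; slot 6 is free → place at 6.
809 hashes to 6; 6 taken → place at 0.
970 hashes to 6; 6,0 taken → place at 1.
651 hashes to 5; slot 5 is free → place at 5.
Table: [809, 970, 16, _, _, 651, 732]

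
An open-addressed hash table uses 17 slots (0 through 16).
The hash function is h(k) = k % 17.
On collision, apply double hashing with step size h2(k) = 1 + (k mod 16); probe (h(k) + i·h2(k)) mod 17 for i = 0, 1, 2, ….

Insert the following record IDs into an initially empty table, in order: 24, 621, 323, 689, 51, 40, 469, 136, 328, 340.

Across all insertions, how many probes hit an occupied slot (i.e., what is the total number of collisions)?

24: h=7 -> slot 7
621: h=9 -> slot 9
323: h=0 -> slot 0
689: h=9, h2=2, probe 9,11 -> slot 11
51: h=0, h2=4, probe 0,4 -> slot 4
40: h=6 -> slot 6
469: h=10 -> slot 10
136: h=0, h2=9, probe 0,9,1 -> slot 1
328: h=5 -> slot 5
340: h=0, h2=5, probe 0,5,10,15 -> slot 15
Table: [323, 136, _, _, 51, 328, 40, 24, _, 621, 469, 689, _, _, _, 340, _]

7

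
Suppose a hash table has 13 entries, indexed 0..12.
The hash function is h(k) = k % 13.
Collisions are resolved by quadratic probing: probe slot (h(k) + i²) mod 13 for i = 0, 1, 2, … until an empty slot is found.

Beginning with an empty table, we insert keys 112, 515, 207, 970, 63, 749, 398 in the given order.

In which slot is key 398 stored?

Insert 112: h=8, slot 8 empty → index 8.
Insert 515: h=8, slot 8 occupied → index 9.
Insert 207: h=12, slot 12 empty → index 12.
Insert 970: h=8, slots 8,9,12 occupied → index 4.
Insert 63: h=11, slot 11 empty → index 11.
Insert 749: h=8, slots 8,9,12,4,11 occupied → index 7.
Insert 398: h=8, slots 8,9,12,4,11,7 occupied → index 5.
Table: [∅, ∅, ∅, ∅, 970, 398, ∅, 749, 112, 515, ∅, 63, 207]

5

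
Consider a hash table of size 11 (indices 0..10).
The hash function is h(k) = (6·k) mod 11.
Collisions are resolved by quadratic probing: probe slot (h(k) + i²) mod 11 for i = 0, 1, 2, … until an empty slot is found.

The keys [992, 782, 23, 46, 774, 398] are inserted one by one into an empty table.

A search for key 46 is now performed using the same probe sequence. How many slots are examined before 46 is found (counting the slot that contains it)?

992: h=1 → slot 1
782: h=6 → slot 6
23: h=6, probe 6,7 → slot 7
46: h=1, probe 1,2 → slot 2
774: h=2, probe 2,3 → slot 3
398: h=1, probe 1,2,5 → slot 5
Table: [—, 992, 46, 774, —, 398, 782, 23, —, —, —]
Lookup 46: h=1, probe 1,2 → found at 2.

2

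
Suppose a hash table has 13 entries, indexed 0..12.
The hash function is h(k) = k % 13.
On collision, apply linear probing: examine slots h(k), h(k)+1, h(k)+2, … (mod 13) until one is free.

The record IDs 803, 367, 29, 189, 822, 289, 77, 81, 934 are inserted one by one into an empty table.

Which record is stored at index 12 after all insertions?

803 hashes to 10; slot 10 is free → place at 10.
367 hashes to 3; slot 3 is free → place at 3.
29 hashes to 3; 3 taken → place at 4.
189 hashes to 7; slot 7 is free → place at 7.
822 hashes to 3; 3,4 taken → place at 5.
289 hashes to 3; 3,4,5 taken → place at 6.
77 hashes to 12; slot 12 is free → place at 12.
81 hashes to 3; 3,4,5,6,7 taken → place at 8.
934 hashes to 11; slot 11 is free → place at 11.
Table: [-, -, -, 367, 29, 822, 289, 189, 81, -, 803, 934, 77]

77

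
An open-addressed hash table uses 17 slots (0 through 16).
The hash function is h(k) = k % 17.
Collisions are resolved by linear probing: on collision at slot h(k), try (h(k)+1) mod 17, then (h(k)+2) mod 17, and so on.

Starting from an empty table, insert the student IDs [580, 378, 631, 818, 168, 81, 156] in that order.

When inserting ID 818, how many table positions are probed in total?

Insert 580: h=2, slot 2 empty -> index 2.
Insert 378: h=4, slot 4 empty -> index 4.
Insert 631: h=2, slot 2 occupied -> index 3.
Insert 818: h=2, slots 2,3,4 occupied -> index 5.
Insert 168: h=15, slot 15 empty -> index 15.
Insert 81: h=13, slot 13 empty -> index 13.
Insert 156: h=3, slots 3,4,5 occupied -> index 6.
Table: [—, —, 580, 631, 378, 818, 156, —, —, —, —, —, —, 81, —, 168, —]

4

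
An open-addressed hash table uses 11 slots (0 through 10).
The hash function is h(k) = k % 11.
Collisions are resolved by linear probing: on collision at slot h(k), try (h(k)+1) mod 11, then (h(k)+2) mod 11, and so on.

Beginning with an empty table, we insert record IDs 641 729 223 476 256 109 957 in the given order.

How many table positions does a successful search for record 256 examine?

5

641: h=3 -> slot 3
729: h=3, probe 3,4 -> slot 4
223: h=3, probe 3,4,5 -> slot 5
476: h=3, probe 3,4,5,6 -> slot 6
256: h=3, probe 3,4,5,6,7 -> slot 7
109: h=10 -> slot 10
957: h=0 -> slot 0
Table: [957, _, _, 641, 729, 223, 476, 256, _, _, 109]
Lookup 256: h=3, probe 3,4,5,6,7 → found at 7.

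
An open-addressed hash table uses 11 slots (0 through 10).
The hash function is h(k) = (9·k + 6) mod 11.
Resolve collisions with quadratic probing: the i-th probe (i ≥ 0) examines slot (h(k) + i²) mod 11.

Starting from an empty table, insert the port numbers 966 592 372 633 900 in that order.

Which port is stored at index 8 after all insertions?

900

966: h=10 -> slot 10
592: h=10, probe 10,0 -> slot 0
372: h=10, probe 10,0,3 -> slot 3
633: h=5 -> slot 5
900: h=10, probe 10,0,3,8 -> slot 8
Table: [592, _, _, 372, _, 633, _, _, 900, _, 966]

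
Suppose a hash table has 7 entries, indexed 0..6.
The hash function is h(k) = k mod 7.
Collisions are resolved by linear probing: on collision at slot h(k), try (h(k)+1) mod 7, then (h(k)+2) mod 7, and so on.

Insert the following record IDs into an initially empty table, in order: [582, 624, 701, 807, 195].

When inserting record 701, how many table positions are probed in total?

3

582 hashes to 1; slot 1 is free => place at 1.
624 hashes to 1; 1 taken => place at 2.
701 hashes to 1; 1,2 taken => place at 3.
807 hashes to 2; 2,3 taken => place at 4.
195 hashes to 6; slot 6 is free => place at 6.
Table: [., 582, 624, 701, 807, ., 195]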